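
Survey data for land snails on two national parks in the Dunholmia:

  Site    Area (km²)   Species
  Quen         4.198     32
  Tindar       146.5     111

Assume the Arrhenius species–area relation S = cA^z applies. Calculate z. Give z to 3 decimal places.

Taking logs: ln S = ln c + z ln A, so z = (ln S₂ − ln S₁)/(ln A₂ − ln A₁).
z = ln(111/32) / ln(146.5/4.198) = ln(3.469) / ln(34.9) = 1.2438 / 3.5524 = 0.3501

0.350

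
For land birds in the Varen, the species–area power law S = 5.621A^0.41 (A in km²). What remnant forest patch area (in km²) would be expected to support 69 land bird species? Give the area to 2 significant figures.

69 = 5.621 × A^0.41  ⇒  A^0.41 = 69/5.621 = 12.28
ln A = ln(12.28) / 0.41 = 2.5076 / 0.41 = 6.1161
A = e^6.1161 ≈ 453.1 km²

450 km²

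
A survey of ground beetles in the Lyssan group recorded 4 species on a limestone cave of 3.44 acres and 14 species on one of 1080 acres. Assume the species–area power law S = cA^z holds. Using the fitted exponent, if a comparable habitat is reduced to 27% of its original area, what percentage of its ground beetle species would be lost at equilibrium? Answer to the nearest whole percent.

z = ln(14/4) / ln(1080/3.44) = 1.2528 / 5.7492 = 0.2179
S_new/S_old = (A_new/A_old)^z = 0.27^0.2179 = exp(0.2179 × -1.3093) = 0.7518
Fraction lost = 1 − 0.7518 = 0.2482

25%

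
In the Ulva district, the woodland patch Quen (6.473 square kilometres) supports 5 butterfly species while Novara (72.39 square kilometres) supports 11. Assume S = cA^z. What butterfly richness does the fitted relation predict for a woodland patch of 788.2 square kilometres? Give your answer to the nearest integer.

24

z = ln(11/5) / ln(72.39/6.473) = 0.7885 / 2.4144 = 0.3266
c = 5 / 6.473^0.3266 = 5 / 1.84 = 2.717
S₃ = 2.717 × 788.2^0.3266 = 2.717 × 8.829 ≈ 23.99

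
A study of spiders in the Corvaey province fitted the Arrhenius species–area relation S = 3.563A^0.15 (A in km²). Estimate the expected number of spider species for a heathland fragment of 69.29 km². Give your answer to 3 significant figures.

S = 3.563 × 69.29^0.15 = 3.563 × 1.888 ≈ 6.728

6.73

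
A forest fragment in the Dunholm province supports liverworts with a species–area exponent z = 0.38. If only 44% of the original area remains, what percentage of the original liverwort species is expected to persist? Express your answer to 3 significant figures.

S_new/S_old = (A_new/A_old)^z = 0.44^0.38
= exp(0.38 × ln 0.44) = exp(0.38 × -0.8210) = exp(-0.3120) ≈ 0.732

73.2%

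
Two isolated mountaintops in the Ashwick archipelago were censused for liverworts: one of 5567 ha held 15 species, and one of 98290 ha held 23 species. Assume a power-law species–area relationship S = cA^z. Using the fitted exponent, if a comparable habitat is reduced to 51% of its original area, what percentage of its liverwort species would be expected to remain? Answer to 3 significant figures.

90.5%

z = ln(23/15) / ln(98290/5567) = 0.4274 / 2.8711 = 0.1489
S_new/S_old = (A_new/A_old)^z = 0.51^0.1489 = exp(0.1489 × -0.6733) = 0.9046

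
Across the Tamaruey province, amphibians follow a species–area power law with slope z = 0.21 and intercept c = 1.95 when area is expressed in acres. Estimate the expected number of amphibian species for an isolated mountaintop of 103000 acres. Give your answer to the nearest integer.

22

S = 1.95 × 103000^0.21 = 1.95 × 11.29 ≈ 22.02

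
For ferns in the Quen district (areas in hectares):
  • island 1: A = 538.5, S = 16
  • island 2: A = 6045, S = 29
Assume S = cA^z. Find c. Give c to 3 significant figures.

z = ln(S₂/S₁) / ln(A₂/A₁) = ln(29/16) / ln(6045/538.5) = 0.5947 / 2.4182 = 0.2459
c = S₁ / A₁^z = 16 / 538.5^0.2459 = 16 / 4.695 = 3.408

3.41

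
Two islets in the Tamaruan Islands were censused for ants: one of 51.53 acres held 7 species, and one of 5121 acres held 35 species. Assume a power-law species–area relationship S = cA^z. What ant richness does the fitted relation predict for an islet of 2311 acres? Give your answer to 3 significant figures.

z = ln(35/7) / ln(5121/51.53) = 1.6094 / 4.5989 = 0.3500
c = 7 / 51.53^0.3500 = 7 / 3.973 = 1.762
S₃ = 1.762 × 2311^0.3500 = 1.762 × 15.04 ≈ 26.49

26.5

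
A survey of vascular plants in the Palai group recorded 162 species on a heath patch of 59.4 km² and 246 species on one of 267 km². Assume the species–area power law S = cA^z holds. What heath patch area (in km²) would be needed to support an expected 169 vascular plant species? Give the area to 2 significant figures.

z = ln(246/162) / ln(267/59.4) = 0.4177 / 1.5030 = 0.2779
c = 162 / 59.4^0.2779 = 162 / 3.112 = 52.06
A = (169/52.06)^(1/0.2779) ⇒ ln A = ln(3.246)/0.2779 = 4.2365
A = e^4.2365 ≈ 69.16 km²

69 km²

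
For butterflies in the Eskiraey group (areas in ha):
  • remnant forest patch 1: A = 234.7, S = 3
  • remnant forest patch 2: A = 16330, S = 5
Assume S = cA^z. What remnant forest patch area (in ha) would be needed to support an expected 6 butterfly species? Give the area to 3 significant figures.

74200 ha

z = ln(5/3) / ln(16330/234.7) = 0.5108 / 4.2425 = 0.1204
c = 3 / 234.7^0.1204 = 3 / 1.929 = 1.555
A = (6/1.555)^(1/0.1204) ⇒ ln A = ln(3.859)/0.1204 = 11.2150
A = e^11.2150 ≈ 74232 ha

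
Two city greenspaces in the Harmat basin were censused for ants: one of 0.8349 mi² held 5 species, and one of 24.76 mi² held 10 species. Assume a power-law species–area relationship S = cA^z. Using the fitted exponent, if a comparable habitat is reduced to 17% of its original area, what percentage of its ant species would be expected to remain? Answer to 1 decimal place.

z = ln(10/5) / ln(24.76/0.8349) = 0.6931 / 3.3897 = 0.2045
S_new/S_old = (A_new/A_old)^z = 0.17^0.2045 = exp(0.2045 × -1.7720) = 0.696

69.6%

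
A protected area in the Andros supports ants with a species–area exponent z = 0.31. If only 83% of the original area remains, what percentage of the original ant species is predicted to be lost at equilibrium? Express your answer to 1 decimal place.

S_new/S_old = (A_new/A_old)^z = 0.83^0.31
= exp(0.31 × ln 0.83) = exp(0.31 × -0.1863) = exp(-0.0578) ≈ 0.9439
Fraction lost = 1 − 0.9439 = 0.05613

5.6%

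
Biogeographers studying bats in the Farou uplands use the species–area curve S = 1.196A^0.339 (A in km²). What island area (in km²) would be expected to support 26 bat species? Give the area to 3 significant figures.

8800 km²

26 = 1.196 × A^0.339  ⇒  A^0.339 = 26/1.196 = 21.74
ln A = ln(21.74) / 0.339 = 3.0791 / 0.339 = 9.0829
A = e^9.0829 ≈ 8804 km²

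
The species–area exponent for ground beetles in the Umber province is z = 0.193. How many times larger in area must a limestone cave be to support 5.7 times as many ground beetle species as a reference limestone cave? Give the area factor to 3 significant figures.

(A₂/A₁)^0.193 = 5.7, so A₂/A₁ = 5.7^(1/0.193) = 5.7^5.181
ln(A₂/A₁) = ln 5.7 / 0.193 = 1.7405 / 0.193 = 9.0180
A₂/A₁ = e^9.0180 ≈ 8250

8250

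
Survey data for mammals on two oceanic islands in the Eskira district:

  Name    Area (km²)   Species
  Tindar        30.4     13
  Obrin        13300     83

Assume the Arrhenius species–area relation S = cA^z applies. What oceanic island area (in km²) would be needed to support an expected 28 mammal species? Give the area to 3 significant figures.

z = ln(83/13) / ln(13300/30.4) = 1.8539 / 6.0811 = 0.3049
c = 13 / 30.4^0.3049 = 13 / 2.832 = 4.591
A = (28/4.591)^(1/0.3049) ⇒ ln A = ln(6.099)/0.3049 = 5.9312
A = e^5.9312 ≈ 376.6 km²

377 km²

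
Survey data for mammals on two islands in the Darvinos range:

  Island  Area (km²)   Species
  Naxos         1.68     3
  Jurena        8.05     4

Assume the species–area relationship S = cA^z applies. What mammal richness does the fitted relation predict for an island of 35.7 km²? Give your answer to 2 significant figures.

z = ln(4/3) / ln(8.05/1.68) = 0.2877 / 1.5669 = 0.1836
c = 3 / 1.68^0.1836 = 3 / 1.1 = 2.727
S₃ = 2.727 × 35.7^0.1836 = 2.727 × 1.928 ≈ 5.258

5.3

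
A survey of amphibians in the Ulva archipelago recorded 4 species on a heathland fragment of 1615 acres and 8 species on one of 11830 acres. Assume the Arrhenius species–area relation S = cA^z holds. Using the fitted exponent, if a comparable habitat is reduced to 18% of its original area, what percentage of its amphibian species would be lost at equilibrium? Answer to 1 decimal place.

44.9%

z = ln(8/4) / ln(11830/1615) = 0.6931 / 1.9913 = 0.3481
S_new/S_old = (A_new/A_old)^z = 0.18^0.3481 = exp(0.3481 × -1.7148) = 0.5505
Fraction lost = 1 − 0.5505 = 0.4495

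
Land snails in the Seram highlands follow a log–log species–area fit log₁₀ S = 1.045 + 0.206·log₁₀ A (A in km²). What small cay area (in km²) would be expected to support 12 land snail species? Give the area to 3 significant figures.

1.47 km²

12 = 11.09 × A^0.206  ⇒  A^0.206 = 12/11.09 = 1.082
ln A = ln(1.082) / 0.206 = 0.0787 / 0.206 = 0.3821
A = e^0.3821 ≈ 1.465 km²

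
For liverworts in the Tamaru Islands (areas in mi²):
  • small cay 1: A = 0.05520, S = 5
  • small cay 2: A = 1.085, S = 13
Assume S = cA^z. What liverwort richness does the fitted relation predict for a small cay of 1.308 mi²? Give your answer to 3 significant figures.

z = ln(13/5) / ln(1.085/0.0552) = 0.9555 / 2.9784 = 0.3208
c = 5 / 0.0552^0.3208 = 5 / 0.3948 = 12.66
S₃ = 12.66 × 1.308^0.3208 = 12.66 × 1.09 ≈ 13.8

13.8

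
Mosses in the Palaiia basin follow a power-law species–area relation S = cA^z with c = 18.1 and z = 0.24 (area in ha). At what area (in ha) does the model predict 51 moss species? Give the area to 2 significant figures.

51 = 18.1 × A^0.24  ⇒  A^0.24 = 51/18.1 = 2.818
ln A = ln(2.818) / 0.24 = 1.0359 / 0.24 = 4.3163
A = e^4.3163 ≈ 74.91 ha

75 ha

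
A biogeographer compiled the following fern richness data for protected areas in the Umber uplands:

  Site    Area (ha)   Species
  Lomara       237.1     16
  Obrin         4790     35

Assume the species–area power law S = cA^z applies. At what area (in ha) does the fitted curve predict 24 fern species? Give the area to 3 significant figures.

z = ln(35/16) / ln(4790/237.1) = 0.7828 / 3.0058 = 0.2604
c = 16 / 237.1^0.2604 = 16 / 4.154 = 3.852
A = (24/3.852)^(1/0.2604) ⇒ ln A = ln(6.231)/0.2604 = 7.0255
A = e^7.0255 ≈ 1125 ha

1120 ha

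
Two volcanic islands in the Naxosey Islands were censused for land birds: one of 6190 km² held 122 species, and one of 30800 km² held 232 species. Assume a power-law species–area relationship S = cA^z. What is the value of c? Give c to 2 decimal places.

z = ln(S₂/S₁) / ln(A₂/A₁) = ln(232/122) / ln(30800/6190) = 0.6427 / 1.6046 = 0.4006
c = S₁ / A₁^z = 122 / 6190^0.4006 = 122 / 33.02 = 3.695

3.69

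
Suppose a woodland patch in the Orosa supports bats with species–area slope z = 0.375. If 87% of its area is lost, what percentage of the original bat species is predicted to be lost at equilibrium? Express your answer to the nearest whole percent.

53%

S_new/S_old = (A_new/A_old)^z = 0.13^0.375
= exp(0.375 × ln 0.13) = exp(0.375 × -2.0402) = exp(-0.7651) ≈ 0.4653
Fraction lost = 1 − 0.4653 = 0.5347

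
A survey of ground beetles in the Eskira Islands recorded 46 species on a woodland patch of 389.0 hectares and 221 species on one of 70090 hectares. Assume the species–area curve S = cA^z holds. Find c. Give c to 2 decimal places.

z = ln(S₂/S₁) / ln(A₂/A₁) = ln(221/46) / ln(70090/389) = 1.5695 / 5.1940 = 0.3022
c = S₁ / A₁^z = 46 / 389^0.3022 = 46 / 6.062 = 7.588

7.59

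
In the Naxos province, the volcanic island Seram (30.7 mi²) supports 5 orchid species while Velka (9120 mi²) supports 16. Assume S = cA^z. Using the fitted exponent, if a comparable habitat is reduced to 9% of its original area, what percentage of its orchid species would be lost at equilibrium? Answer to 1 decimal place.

38.9%

z = ln(16/5) / ln(9120/30.7) = 1.1632 / 5.6940 = 0.2043
S_new/S_old = (A_new/A_old)^z = 0.09^0.2043 = exp(0.2043 × -2.4079) = 0.6115
Fraction lost = 1 − 0.6115 = 0.3885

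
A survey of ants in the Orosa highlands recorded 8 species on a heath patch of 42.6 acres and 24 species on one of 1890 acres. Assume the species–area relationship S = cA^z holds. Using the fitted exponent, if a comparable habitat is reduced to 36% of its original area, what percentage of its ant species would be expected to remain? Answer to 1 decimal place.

74.4%

z = ln(24/8) / ln(1890/42.6) = 1.0986 / 3.7925 = 0.2897
S_new/S_old = (A_new/A_old)^z = 0.36^0.2897 = exp(0.2897 × -1.0217) = 0.7438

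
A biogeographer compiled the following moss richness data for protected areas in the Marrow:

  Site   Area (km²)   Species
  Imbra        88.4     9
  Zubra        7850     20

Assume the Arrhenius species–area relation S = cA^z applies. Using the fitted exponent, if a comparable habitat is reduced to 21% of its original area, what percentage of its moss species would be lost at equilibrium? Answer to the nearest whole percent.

z = ln(20/9) / ln(7850/88.4) = 0.7985 / 4.4864 = 0.1780
S_new/S_old = (A_new/A_old)^z = 0.21^0.1780 = exp(0.1780 × -1.5606) = 0.7575
Fraction lost = 1 − 0.7575 = 0.2425

24%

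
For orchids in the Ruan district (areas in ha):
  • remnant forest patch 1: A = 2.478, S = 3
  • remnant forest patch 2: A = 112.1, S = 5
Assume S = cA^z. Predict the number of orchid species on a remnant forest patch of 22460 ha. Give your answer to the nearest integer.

z = ln(5/3) / ln(112.1/2.478) = 0.5108 / 3.8119 = 0.1340
c = 3 / 2.478^0.1340 = 3 / 1.129 = 2.656
S₃ = 2.656 × 22460^0.1340 = 2.656 × 3.829 ≈ 10.17

10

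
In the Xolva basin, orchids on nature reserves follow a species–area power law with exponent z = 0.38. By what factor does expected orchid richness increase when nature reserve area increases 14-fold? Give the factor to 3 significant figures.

2.73

S₂/S₁ = (A₂/A₁)^z = 14^0.38
ln(S₂/S₁) = 0.38 × ln 14 = 0.38 × 2.6391 = 1.0028
S₂/S₁ = e^1.0028 ≈ 2.726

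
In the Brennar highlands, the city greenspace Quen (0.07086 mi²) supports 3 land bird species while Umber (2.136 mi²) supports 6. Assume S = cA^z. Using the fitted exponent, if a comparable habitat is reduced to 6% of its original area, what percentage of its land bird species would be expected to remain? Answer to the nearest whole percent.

56%

z = ln(6/3) / ln(2.136/0.07086) = 0.6931 / 3.4060 = 0.2035
S_new/S_old = (A_new/A_old)^z = 0.06^0.2035 = exp(0.2035 × -2.8134) = 0.5641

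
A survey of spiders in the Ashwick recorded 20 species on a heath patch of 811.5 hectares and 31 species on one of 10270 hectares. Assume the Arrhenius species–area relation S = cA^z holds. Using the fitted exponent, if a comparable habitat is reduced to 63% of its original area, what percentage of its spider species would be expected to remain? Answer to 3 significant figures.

92.3%

z = ln(31/20) / ln(10270/811.5) = 0.4383 / 2.5381 = 0.1727
S_new/S_old = (A_new/A_old)^z = 0.63^0.1727 = exp(0.1727 × -0.4620) = 0.9233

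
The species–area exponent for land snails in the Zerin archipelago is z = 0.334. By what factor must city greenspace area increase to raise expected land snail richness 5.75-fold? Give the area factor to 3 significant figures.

188

(A₂/A₁)^0.334 = 5.75, so A₂/A₁ = 5.75^(1/0.334) = 5.75^2.994
ln(A₂/A₁) = ln 5.75 / 0.334 = 1.7492 / 0.334 = 5.2371
A₂/A₁ = e^5.2371 ≈ 188.1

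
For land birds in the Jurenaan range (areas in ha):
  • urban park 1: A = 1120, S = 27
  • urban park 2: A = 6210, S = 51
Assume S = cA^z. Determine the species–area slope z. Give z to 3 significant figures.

0.371

Taking logs: ln S = ln c + z ln A, so z = (ln S₂ − ln S₁)/(ln A₂ − ln A₁).
z = ln(51/27) / ln(6210/1120) = ln(1.889) / ln(5.545) = 0.6360 / 1.7128 = 0.3713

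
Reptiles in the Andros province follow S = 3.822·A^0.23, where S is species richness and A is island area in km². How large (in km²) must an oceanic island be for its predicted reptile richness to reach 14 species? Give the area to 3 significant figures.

283 km²

14 = 3.822 × A^0.23  ⇒  A^0.23 = 14/3.822 = 3.663
ln A = ln(3.663) / 0.23 = 1.2983 / 0.23 = 5.6447
A = e^5.6447 ≈ 282.8 km²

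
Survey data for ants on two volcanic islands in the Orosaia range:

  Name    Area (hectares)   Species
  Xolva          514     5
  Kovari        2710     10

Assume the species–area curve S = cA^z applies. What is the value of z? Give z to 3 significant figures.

Taking logs: ln S = ln c + z ln A, so z = (ln S₂ − ln S₁)/(ln A₂ − ln A₁).
z = ln(10/5) / ln(2710/514) = ln(2) / ln(5.272) = 0.6931 / 1.6625 = 0.4169

0.417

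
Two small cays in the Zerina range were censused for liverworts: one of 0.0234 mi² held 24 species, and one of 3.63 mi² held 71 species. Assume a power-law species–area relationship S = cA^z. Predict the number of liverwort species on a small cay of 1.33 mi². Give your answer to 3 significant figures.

z = ln(71/24) / ln(3.63/0.0234) = 1.0846 / 5.0443 = 0.2150
c = 24 / 0.0234^0.2150 = 24 / 0.446 = 53.81
S₃ = 53.81 × 1.33^0.2150 = 53.81 × 1.063 ≈ 57.21

57.2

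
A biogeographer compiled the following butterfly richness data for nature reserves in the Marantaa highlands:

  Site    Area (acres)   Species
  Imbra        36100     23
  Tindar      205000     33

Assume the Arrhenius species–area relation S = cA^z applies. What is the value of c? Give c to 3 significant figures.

2.60

z = ln(S₂/S₁) / ln(A₂/A₁) = ln(33/23) / ln(205000/36100) = 0.3610 / 1.7367 = 0.2079
c = S₁ / A₁^z = 23 / 36100^0.2079 = 23 / 8.859 = 2.596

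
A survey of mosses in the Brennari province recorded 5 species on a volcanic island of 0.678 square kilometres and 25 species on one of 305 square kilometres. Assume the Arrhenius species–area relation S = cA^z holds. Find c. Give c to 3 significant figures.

z = ln(S₂/S₁) / ln(A₂/A₁) = ln(25/5) / ln(305/0.678) = 1.6094 / 6.1089 = 0.2635
c = S₁ / A₁^z = 5 / 0.678^0.2635 = 5 / 0.9027 = 5.539

5.54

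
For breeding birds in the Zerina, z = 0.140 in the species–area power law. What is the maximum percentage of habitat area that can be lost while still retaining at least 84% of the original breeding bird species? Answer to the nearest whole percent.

Need (A_new/A_old)^0.14 = 0.84, so A_new/A_old = 0.84^(1/0.14) = 0.84^7.143
ln(A_new/A_old) = ln 0.84 / 0.14 = -0.1744 / 0.14 = -1.2454
A_new/A_old = e^-1.2454 ≈ 0.2878
Fraction that can be lost = 1 − 0.2878 = 0.7122

71%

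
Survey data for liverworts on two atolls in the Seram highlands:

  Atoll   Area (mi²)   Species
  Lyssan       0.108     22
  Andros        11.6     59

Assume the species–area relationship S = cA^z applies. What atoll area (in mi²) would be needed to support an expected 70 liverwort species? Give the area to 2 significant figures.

z = ln(59/22) / ln(11.6/0.108) = 0.9865 / 4.6766 = 0.2109
c = 22 / 0.108^0.2109 = 22 / 0.6253 = 35.18
A = (70/35.18)^(1/0.2109) ⇒ ln A = ln(1.99)/0.2109 = 3.2615
A = e^3.2615 ≈ 26.09 mi²

26 mi²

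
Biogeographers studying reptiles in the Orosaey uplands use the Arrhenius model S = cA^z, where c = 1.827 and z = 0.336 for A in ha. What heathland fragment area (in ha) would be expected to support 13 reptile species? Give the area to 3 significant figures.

344 ha

13 = 1.827 × A^0.336  ⇒  A^0.336 = 13/1.827 = 7.115
ln A = ln(7.115) / 0.336 = 1.9623 / 0.336 = 5.8401
A = e^5.8401 ≈ 343.8 ha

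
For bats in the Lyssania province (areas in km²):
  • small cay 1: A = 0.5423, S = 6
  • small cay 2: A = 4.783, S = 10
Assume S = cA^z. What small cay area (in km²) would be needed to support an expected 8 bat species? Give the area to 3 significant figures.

1.85 km²

z = ln(10/6) / ln(4.783/0.5423) = 0.5108 / 2.1770 = 0.2346
c = 6 / 0.5423^0.2346 = 6 / 0.8662 = 6.926
A = (8/6.926)^(1/0.2346) ⇒ ln A = ln(1.155)/0.2346 = 0.6141
A = e^0.6141 ≈ 1.848 km²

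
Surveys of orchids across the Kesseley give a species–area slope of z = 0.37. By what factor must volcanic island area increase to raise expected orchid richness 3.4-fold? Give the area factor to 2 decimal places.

(A₂/A₁)^0.37 = 3.4, so A₂/A₁ = 3.4^(1/0.37) = 3.4^2.703
ln(A₂/A₁) = ln 3.4 / 0.37 = 1.2238 / 0.37 = 3.3075
A₂/A₁ = e^3.3075 ≈ 27.32

27.32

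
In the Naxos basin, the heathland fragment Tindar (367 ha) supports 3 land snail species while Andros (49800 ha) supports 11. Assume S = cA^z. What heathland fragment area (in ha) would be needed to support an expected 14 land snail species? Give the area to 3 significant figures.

124000 ha

z = ln(11/3) / ln(49800/367) = 1.2993 / 4.9104 = 0.2646
c = 3 / 367^0.2646 = 3 / 4.771 = 0.6288
A = (14/0.6288)^(1/0.2646) ⇒ ln A = ln(22.26)/0.2646 = 11.7272
A = e^11.7272 ≈ 123896 ha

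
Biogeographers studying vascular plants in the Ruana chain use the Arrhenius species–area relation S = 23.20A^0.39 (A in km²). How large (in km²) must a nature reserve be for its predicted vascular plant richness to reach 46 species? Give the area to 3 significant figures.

46 = 23.2 × A^0.39  ⇒  A^0.39 = 46/23.2 = 1.983
ln A = ln(1.983) / 0.39 = 0.6845 / 0.39 = 1.7551
A = e^1.7551 ≈ 5.784 km²

5.78 km²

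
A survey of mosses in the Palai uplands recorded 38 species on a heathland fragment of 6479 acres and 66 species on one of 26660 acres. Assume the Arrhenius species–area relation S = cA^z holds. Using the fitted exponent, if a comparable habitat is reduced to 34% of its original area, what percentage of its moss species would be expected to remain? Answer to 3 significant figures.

65.6%

z = ln(66/38) / ln(26660/6479) = 0.5521 / 1.4146 = 0.3903
S_new/S_old = (A_new/A_old)^z = 0.34^0.3903 = exp(0.3903 × -1.0788) = 0.6564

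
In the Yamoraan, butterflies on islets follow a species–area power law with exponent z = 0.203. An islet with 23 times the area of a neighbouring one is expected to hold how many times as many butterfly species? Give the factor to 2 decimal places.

S₂/S₁ = (A₂/A₁)^z = 23^0.203
ln(S₂/S₁) = 0.203 × ln 23 = 0.203 × 3.1355 = 0.6365
S₂/S₁ = e^0.6365 ≈ 1.89

1.89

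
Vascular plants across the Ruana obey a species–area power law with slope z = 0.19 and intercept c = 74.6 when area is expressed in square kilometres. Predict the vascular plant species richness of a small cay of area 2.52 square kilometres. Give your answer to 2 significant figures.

89

S = 74.6 × 2.52^0.19 = 74.6 × 1.192 ≈ 88.92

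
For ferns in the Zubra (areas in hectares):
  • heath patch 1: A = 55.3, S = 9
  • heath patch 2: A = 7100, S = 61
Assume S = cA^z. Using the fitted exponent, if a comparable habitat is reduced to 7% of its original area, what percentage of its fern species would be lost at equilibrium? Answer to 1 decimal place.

z = ln(61/9) / ln(7100/55.3) = 1.9136 / 4.8551 = 0.3942
S_new/S_old = (A_new/A_old)^z = 0.07^0.3942 = exp(0.3942 × -2.6593) = 0.3506
Fraction lost = 1 − 0.3506 = 0.6494

64.9%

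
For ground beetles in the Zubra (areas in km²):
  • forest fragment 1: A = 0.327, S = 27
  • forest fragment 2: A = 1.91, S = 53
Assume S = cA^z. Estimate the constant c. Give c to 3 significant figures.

z = ln(S₂/S₁) / ln(A₂/A₁) = ln(53/27) / ln(1.91/0.327) = 0.6745 / 1.7649 = 0.3821
c = S₁ / A₁^z = 27 / 0.327^0.3821 = 27 / 0.6524 = 41.39

41.4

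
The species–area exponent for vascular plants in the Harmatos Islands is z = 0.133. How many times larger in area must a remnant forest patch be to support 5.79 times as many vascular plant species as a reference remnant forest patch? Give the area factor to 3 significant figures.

(A₂/A₁)^0.133 = 5.79, so A₂/A₁ = 5.79^(1/0.133) = 5.79^7.519
ln(A₂/A₁) = ln 5.79 / 0.133 = 1.7561 / 0.133 = 13.2040
A₂/A₁ = e^13.2040 ≈ 542532

543000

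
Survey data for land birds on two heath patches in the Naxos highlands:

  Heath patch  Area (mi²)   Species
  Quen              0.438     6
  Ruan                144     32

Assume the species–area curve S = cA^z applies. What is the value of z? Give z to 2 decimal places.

0.29

Taking logs: ln S = ln c + z ln A, so z = (ln S₂ − ln S₁)/(ln A₂ − ln A₁).
z = ln(32/6) / ln(144/0.438) = ln(5.333) / ln(328.8) = 1.6740 / 5.7953 = 0.2888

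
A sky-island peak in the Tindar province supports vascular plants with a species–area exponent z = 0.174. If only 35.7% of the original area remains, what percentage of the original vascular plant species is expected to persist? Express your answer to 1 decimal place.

S_new/S_old = (A_new/A_old)^z = 0.357^0.174
= exp(0.174 × ln 0.357) = exp(0.174 × -1.0300) = exp(-0.1792) ≈ 0.8359

83.6%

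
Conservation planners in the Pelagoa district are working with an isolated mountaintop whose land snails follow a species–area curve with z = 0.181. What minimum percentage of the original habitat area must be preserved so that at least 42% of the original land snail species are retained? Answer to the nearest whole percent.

1%

Need (A_new/A_old)^0.181 = 0.42, so A_new/A_old = 0.42^(1/0.181) = 0.42^5.525
ln(A_new/A_old) = ln 0.42 / 0.181 = -0.8675 / 0.181 = -4.7928
A_new/A_old = e^-4.7928 ≈ 0.008289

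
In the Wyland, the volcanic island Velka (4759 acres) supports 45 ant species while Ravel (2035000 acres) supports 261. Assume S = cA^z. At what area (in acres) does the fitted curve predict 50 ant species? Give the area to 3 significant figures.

6840 acres

z = ln(261/45) / ln(2035000/4759) = 1.7579 / 6.0582 = 0.2902
c = 45 / 4759^0.2902 = 45 / 11.67 = 3.856
A = (50/3.856)^(1/0.2902) ⇒ ln A = ln(12.97)/0.2902 = 8.8309
A = e^8.8309 ≈ 6842 acres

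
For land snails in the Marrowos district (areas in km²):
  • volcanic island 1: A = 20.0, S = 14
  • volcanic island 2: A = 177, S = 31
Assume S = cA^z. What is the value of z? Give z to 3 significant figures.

0.365

Taking logs: ln S = ln c + z ln A, so z = (ln S₂ − ln S₁)/(ln A₂ − ln A₁).
z = ln(31/14) / ln(177/20) = ln(2.214) / ln(8.85) = 0.7949 / 2.1804 = 0.3646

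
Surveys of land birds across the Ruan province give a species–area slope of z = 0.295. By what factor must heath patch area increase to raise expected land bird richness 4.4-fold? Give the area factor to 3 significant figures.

152

(A₂/A₁)^0.295 = 4.4, so A₂/A₁ = 4.4^(1/0.295) = 4.4^3.39
ln(A₂/A₁) = ln 4.4 / 0.295 = 1.4816 / 0.295 = 5.0224
A₂/A₁ = e^5.0224 ≈ 151.8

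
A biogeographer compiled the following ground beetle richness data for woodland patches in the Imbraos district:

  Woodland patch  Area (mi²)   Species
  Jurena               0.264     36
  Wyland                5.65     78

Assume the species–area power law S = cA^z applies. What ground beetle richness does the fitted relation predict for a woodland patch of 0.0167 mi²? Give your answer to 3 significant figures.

17.9

z = ln(78/36) / ln(5.65/0.264) = 0.7732 / 3.0635 = 0.2524
c = 36 / 0.264^0.2524 = 36 / 0.7145 = 50.38
S₃ = 50.38 × 0.0167^0.2524 = 50.38 × 0.356 ≈ 17.94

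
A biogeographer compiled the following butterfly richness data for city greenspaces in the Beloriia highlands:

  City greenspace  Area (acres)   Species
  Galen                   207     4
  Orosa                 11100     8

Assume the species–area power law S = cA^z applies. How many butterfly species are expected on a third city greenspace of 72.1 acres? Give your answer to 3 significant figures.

3.33

z = ln(8/4) / ln(11100/207) = 0.6931 / 3.9820 = 0.1741
c = 4 / 207^0.1741 = 4 / 2.53 = 1.581
S₃ = 1.581 × 72.1^0.1741 = 1.581 × 2.106 ≈ 3.329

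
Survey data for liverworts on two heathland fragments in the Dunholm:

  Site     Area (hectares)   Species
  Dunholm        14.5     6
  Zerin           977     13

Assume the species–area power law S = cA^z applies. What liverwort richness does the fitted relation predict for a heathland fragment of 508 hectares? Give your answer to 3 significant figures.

11.5

z = ln(13/6) / ln(977/14.5) = 0.7732 / 4.2103 = 0.1836
c = 6 / 14.5^0.1836 = 6 / 1.634 = 3.672
S₃ = 3.672 × 508^0.1836 = 3.672 × 3.14 ≈ 11.53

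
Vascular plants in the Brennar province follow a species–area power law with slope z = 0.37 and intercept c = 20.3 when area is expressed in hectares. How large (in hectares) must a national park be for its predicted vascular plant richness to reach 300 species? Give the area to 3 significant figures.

300 = 20.3 × A^0.37  ⇒  A^0.37 = 300/20.3 = 14.78
ln A = ln(14.78) / 0.37 = 2.6932 / 0.37 = 7.2788
A = e^7.2788 ≈ 1449 hectares

1450 hectares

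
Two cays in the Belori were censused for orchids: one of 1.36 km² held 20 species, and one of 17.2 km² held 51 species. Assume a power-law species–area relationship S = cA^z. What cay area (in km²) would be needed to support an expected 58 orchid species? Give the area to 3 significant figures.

z = ln(51/20) / ln(17.2/1.36) = 0.9361 / 2.5374 = 0.3689
c = 20 / 1.36^0.3689 = 20 / 1.12 = 17.86
A = (58/17.86)^(1/0.3689) ⇒ ln A = ln(3.248)/0.3689 = 3.1935
A = e^3.1935 ≈ 24.37 km²

24.4 km²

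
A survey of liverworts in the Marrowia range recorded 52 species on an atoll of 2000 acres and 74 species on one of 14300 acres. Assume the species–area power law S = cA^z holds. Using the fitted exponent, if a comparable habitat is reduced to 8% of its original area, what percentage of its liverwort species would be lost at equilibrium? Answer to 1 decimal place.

z = ln(74/52) / ln(14300/2000) = 0.3528 / 1.9671 = 0.1794
S_new/S_old = (A_new/A_old)^z = 0.08^0.1794 = exp(0.1794 × -2.5257) = 0.6357
Fraction lost = 1 − 0.6357 = 0.3643

36.4%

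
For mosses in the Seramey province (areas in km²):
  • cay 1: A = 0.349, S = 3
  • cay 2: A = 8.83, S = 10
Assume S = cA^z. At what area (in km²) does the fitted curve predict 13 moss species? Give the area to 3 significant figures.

17.9 km²

z = ln(10/3) / ln(8.83/0.349) = 1.2040 / 3.2308 = 0.3727
c = 3 / 0.349^0.3727 = 3 / 0.6755 = 4.441
A = (13/4.441)^(1/0.3727) ⇒ ln A = ln(2.927)/0.3727 = 2.8822
A = e^2.8822 ≈ 17.85 km²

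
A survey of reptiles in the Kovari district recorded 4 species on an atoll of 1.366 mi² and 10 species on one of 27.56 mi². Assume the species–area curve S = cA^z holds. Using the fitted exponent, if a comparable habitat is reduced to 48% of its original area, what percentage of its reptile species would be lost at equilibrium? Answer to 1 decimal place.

20.1%

z = ln(10/4) / ln(27.56/1.366) = 0.9163 / 3.0045 = 0.3050
S_new/S_old = (A_new/A_old)^z = 0.48^0.3050 = exp(0.3050 × -0.7340) = 0.7994
Fraction lost = 1 − 0.7994 = 0.2006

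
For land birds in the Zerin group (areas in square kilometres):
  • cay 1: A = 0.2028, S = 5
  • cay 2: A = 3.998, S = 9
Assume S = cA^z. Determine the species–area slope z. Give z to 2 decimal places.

0.20

Taking logs: ln S = ln c + z ln A, so z = (ln S₂ − ln S₁)/(ln A₂ − ln A₁).
z = ln(9/5) / ln(3.998/0.2028) = ln(1.8) / ln(19.71) = 0.5878 / 2.9813 = 0.1972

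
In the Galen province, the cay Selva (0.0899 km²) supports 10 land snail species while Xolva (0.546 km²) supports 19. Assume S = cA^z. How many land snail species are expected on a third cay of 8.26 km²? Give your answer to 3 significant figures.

49.9

z = ln(19/10) / ln(0.546/0.0899) = 0.6419 / 1.8039 = 0.3558
c = 10 / 0.0899^0.3558 = 10 / 0.4244 = 23.56
S₃ = 23.56 × 8.26^0.3558 = 23.56 × 2.12 ≈ 49.95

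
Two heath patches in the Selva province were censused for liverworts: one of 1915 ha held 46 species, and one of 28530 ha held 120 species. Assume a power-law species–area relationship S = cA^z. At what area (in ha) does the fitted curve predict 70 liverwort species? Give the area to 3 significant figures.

6250 ha

z = ln(120/46) / ln(28530/1915) = 0.9589 / 2.7012 = 0.3550
c = 46 / 1915^0.3550 = 46 / 14.62 = 3.146
A = (70/3.146)^(1/0.3550) ⇒ ln A = ln(22.25)/0.3550 = 8.7403
A = e^8.7403 ≈ 6250 ha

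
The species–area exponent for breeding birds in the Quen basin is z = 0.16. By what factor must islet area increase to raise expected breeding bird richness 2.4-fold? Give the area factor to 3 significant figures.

238

(A₂/A₁)^0.16 = 2.4, so A₂/A₁ = 2.4^(1/0.16) = 2.4^6.25
ln(A₂/A₁) = ln 2.4 / 0.16 = 0.8755 / 0.16 = 5.4717
A₂/A₁ = e^5.4717 ≈ 237.9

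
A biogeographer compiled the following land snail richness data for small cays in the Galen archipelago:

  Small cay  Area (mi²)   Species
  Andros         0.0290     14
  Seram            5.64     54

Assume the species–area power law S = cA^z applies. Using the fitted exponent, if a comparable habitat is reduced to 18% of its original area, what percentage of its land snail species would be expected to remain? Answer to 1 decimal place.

z = ln(54/14) / ln(5.64/0.029) = 1.3499 / 5.2703 = 0.2561
S_new/S_old = (A_new/A_old)^z = 0.18^0.2561 = exp(0.2561 × -1.7148) = 0.6445

64.5%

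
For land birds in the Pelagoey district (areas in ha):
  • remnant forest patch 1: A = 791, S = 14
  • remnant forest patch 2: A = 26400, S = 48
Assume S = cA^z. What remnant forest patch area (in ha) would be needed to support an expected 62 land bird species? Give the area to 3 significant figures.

54700 ha

z = ln(48/14) / ln(26400/791) = 1.2321 / 3.5078 = 0.3513
c = 14 / 791^0.3513 = 14 / 10.42 = 1.343
A = (62/1.343)^(1/0.3513) ⇒ ln A = ln(46.16)/0.3513 = 10.9097
A = e^10.9097 ≈ 54707 ha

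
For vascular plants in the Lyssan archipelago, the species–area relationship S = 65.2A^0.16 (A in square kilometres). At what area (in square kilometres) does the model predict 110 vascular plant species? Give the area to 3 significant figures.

110 = 65.2 × A^0.16  ⇒  A^0.16 = 110/65.2 = 1.687
ln A = ln(1.687) / 0.16 = 0.5230 / 0.16 = 3.2689
A = e^3.2689 ≈ 26.28 square kilometres

26.3 square kilometres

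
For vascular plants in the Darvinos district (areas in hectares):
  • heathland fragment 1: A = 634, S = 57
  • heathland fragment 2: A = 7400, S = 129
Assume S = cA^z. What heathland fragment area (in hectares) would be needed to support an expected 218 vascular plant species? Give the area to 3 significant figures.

z = ln(129/57) / ln(7400/634) = 0.8168 / 2.4572 = 0.3324
c = 57 / 634^0.3324 = 57 / 8.539 = 6.675
A = (218/6.675)^(1/0.3324) ⇒ ln A = ln(32.66)/0.3324 = 10.4877
A = e^10.4877 ≈ 35872 hectares

35900 hectares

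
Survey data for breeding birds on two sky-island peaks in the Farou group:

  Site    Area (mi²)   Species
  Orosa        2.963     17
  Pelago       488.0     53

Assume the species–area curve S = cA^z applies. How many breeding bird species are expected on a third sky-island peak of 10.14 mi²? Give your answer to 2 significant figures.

z = ln(53/17) / ln(488/2.963) = 1.1371 / 5.1041 = 0.2228
c = 17 / 2.963^0.2228 = 17 / 1.274 = 13.35
S₃ = 13.35 × 10.14^0.2228 = 13.35 × 1.675 ≈ 22.36

22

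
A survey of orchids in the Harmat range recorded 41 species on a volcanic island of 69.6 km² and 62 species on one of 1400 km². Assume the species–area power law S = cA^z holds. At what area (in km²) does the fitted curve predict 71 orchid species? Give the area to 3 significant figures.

3740 km²

z = ln(62/41) / ln(1400/69.6) = 0.4136 / 3.0015 = 0.1378
c = 41 / 69.6^0.1378 = 41 / 1.794 = 22.85
A = (71/22.85)^(1/0.1378) ⇒ ln A = ln(3.107)/0.1378 = 8.2280
A = e^8.2280 ≈ 3744 km²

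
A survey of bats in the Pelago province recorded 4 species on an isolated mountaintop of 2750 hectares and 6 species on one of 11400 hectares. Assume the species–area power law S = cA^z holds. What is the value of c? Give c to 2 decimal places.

0.42

z = ln(S₂/S₁) / ln(A₂/A₁) = ln(6/4) / ln(11400/2750) = 0.4055 / 1.4220 = 0.2851
c = S₁ / A₁^z = 4 / 2750^0.2851 = 4 / 9.565 = 0.4182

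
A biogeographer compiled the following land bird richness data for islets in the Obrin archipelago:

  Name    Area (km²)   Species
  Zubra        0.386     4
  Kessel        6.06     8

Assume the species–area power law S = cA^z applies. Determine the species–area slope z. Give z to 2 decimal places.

0.25

Taking logs: ln S = ln c + z ln A, so z = (ln S₂ − ln S₁)/(ln A₂ − ln A₁).
z = ln(8/4) / ln(6.06/0.386) = ln(2) / ln(15.7) = 0.6931 / 2.7536 = 0.2517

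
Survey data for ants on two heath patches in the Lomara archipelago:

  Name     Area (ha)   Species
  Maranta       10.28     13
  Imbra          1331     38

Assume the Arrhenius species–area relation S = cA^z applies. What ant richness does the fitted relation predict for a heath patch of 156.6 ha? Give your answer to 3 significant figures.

23.7

z = ln(38/13) / ln(1331/10.28) = 1.0726 / 4.8635 = 0.2205
c = 13 / 10.28^0.2205 = 13 / 1.672 = 7.776
S₃ = 7.776 × 156.6^0.2205 = 7.776 × 3.048 ≈ 23.7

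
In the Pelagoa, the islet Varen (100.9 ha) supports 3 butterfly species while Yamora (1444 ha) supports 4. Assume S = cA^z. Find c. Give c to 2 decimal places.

1.82

z = ln(S₂/S₁) / ln(A₂/A₁) = ln(4/3) / ln(1444/100.9) = 0.2877 / 2.6610 = 0.1081
c = S₁ / A₁^z = 3 / 100.9^0.1081 = 3 / 1.647 = 1.822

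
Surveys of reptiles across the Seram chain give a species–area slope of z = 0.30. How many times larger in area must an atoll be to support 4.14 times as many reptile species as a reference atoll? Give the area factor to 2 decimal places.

(A₂/A₁)^0.3 = 4.14, so A₂/A₁ = 4.14^(1/0.3) = 4.14^3.333
ln(A₂/A₁) = ln 4.14 / 0.3 = 1.4207 / 0.3 = 4.7357
A₂/A₁ = e^4.7357 ≈ 113.9

113.94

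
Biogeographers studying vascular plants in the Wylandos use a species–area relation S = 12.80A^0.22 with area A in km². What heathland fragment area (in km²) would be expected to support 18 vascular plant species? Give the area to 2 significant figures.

4.7 km²

18 = 12.8 × A^0.22  ⇒  A^0.22 = 18/12.8 = 1.406
ln A = ln(1.406) / 0.22 = 0.3409 / 0.22 = 1.5497
A = e^1.5497 ≈ 4.71 km²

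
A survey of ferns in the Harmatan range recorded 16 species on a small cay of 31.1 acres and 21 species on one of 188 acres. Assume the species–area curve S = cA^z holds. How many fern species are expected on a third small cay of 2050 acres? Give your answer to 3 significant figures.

30.1

z = ln(21/16) / ln(188/31.1) = 0.2719 / 1.7992 = 0.1511
c = 16 / 31.1^0.1511 = 16 / 1.681 = 9.517
S₃ = 9.517 × 2050^0.1511 = 9.517 × 3.166 ≈ 30.13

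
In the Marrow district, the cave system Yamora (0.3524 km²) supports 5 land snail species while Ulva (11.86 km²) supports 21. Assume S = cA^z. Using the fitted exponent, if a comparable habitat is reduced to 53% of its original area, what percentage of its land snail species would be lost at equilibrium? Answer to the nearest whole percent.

23%

z = ln(21/5) / ln(11.86/0.3524) = 1.4351 / 3.5162 = 0.4081
S_new/S_old = (A_new/A_old)^z = 0.53^0.4081 = exp(0.4081 × -0.6349) = 0.7717
Fraction lost = 1 − 0.7717 = 0.2283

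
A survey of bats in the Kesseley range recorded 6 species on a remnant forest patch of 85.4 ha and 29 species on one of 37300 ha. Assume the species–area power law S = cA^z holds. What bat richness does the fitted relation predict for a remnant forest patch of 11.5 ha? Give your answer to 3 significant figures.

3.57

z = ln(29/6) / ln(37300/85.4) = 1.5755 / 6.0794 = 0.2592
c = 6 / 85.4^0.2592 = 6 / 3.166 = 1.895
S₃ = 1.895 × 11.5^0.2592 = 1.895 × 1.883 ≈ 3.568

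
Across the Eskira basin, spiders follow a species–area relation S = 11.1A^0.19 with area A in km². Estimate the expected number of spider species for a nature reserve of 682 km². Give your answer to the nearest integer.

38

S = 11.1 × 682^0.19
ln S = ln 11.1 + 0.19 × ln 682 = 2.4069 + 0.19 × 6.5250 = 3.6467
S = e^3.6467 ≈ 38.35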